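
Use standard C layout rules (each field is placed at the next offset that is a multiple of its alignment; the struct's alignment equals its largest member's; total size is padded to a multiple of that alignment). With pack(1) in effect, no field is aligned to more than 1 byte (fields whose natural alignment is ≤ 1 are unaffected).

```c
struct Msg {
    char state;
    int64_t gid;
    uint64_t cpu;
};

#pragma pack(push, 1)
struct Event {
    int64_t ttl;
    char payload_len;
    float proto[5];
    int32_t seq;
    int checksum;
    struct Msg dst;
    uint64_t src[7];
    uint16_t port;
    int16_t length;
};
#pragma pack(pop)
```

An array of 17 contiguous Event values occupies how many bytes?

Msg: @0: state [1B, align 1] → 1; +7 pad (align 8); @8: gid [8B, align 8] → 16; @16: cpu [8B, align 8] → 24; size 24, align 8
@0: ttl [8B, align 1] → 8
@8: payload_len [1B, align 1] → 9
@9: proto [20B, align 1] → 29
@29: seq [4B, align 1] → 33
@33: checksum [4B, align 1] → 37
@37: dst [24B, align 1] → 61
@61: src [56B, align 1] → 117
@117: port [2B, align 1] → 119
@119: length [2B, align 1] → 121
size 121, align 1
array of 17: 17 × 121 = 2057

2057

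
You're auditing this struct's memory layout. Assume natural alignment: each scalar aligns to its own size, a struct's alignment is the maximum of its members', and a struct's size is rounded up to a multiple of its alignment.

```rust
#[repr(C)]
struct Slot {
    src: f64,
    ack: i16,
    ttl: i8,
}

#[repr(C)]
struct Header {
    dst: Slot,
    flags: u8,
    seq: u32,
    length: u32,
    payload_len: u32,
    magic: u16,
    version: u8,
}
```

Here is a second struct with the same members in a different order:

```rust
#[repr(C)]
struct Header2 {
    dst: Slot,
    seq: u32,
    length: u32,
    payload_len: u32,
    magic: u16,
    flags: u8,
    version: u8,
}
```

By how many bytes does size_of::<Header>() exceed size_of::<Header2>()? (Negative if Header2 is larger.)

8

Slot: @0: src [8B, align 8] → 8; @8: ack [2B, align 2] → 10; @10: ttl [1B, align 1] → 11; +5 tail pad (align 8); size 16, align 8
@0: dst [16B, align 8] → 16
@16: flags [1B, align 1] → 17
+3 pad (align 4)
@20: seq [4B, align 4] → 24
@24: length [4B, align 4] → 28
@28: payload_len [4B, align 4] → 32
@32: magic [2B, align 2] → 34
@34: version [1B, align 1] → 35
+5 tail pad (align 8)
size 40, align 8
— Header2 —
@0: dst [16B, align 8] → 16
@16: seq [4B, align 4] → 20
@20: length [4B, align 4] → 24
@24: payload_len [4B, align 4] → 28
@28: magic [2B, align 2] → 30
@30: flags [1B, align 1] → 31
@31: version [1B, align 1] → 32
size 32, align 8
40 − 32 = 8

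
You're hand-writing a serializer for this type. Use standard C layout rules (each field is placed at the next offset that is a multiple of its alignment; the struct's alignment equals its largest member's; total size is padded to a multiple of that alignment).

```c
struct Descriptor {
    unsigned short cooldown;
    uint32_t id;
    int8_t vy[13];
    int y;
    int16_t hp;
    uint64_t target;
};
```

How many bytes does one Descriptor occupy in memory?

40 bytes

0..2  cooldown  (2B, 2-aligned)
2..4  -- padding (2B)
4..8  id  (4B, 4-aligned)
8..21  vy  (13B, 1-aligned)
21..24  -- padding (3B)
24..28  y  (4B, 4-aligned)
28..30  hp  (2B, 2-aligned)
30..32  -- padding (2B)
32..40  target  (8B, 8-aligned)
sizeof = 40, alignof = 8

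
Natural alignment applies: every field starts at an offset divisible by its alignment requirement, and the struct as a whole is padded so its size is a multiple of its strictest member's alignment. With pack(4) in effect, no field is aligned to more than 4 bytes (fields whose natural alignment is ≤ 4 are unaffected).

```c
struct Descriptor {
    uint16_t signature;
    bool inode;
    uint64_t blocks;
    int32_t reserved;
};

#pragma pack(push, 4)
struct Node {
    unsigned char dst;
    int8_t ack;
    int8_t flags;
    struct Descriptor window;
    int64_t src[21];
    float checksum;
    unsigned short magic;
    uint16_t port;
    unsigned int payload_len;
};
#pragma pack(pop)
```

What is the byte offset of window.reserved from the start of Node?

Descriptor: @0: signature [2B, align 2] → 2; @2: inode [1B, align 1] → 3; +5 pad (align 8); @8: blocks [8B, align 8] → 16; @16: reserved [4B, align 4] → 20; +4 tail pad (align 8); size 24, align 8
@0: dst [1B, align 1] → 1
@1: ack [1B, align 1] → 2
@2: flags [1B, align 1] → 3
+1 pad (align 4)
@4: window [24B, align 4] → 28
within Descriptor: reserved at 16
4 + 16 = 20

20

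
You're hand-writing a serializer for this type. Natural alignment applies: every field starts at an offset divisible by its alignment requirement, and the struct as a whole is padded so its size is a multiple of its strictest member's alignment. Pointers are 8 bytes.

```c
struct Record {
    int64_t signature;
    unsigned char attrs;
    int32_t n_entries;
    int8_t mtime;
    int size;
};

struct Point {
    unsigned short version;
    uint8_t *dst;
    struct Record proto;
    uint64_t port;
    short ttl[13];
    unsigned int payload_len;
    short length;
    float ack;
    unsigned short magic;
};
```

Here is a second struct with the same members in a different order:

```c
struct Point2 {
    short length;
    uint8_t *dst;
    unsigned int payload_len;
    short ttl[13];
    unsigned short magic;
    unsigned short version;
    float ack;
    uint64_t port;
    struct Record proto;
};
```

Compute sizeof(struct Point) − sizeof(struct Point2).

Record: 0..8  signature  (8B, 8-aligned); 8..9  attrs  (1B, 1-aligned); 9..12  -- padding (3B); 12..16  n_entries  (4B, 4-aligned); 16..17  mtime  (1B, 1-aligned); 17..20  -- padding (3B); 20..24  size  (4B, 4-aligned); sizeof = 24, alignof = 8
0..2  version  (2B, 2-aligned)
2..8  -- padding (6B)
8..16  dst  (8B, 8-aligned)
16..40  proto  (24B, 8-aligned)
40..48  port  (8B, 8-aligned)
48..74  ttl  (26B, 2-aligned)
74..76  -- padding (2B)
76..80  payload_len  (4B, 4-aligned)
80..82  length  (2B, 2-aligned)
82..84  -- padding (2B)
84..88  ack  (4B, 4-aligned)
88..90  magic  (2B, 2-aligned)
90..96  -- tail padding (6B)
sizeof = 96, alignof = 8
— Point2 —
0..2  length  (2B, 2-aligned)
2..8  -- padding (6B)
8..16  dst  (8B, 8-aligned)
16..20  payload_len  (4B, 4-aligned)
20..46  ttl  (26B, 2-aligned)
46..48  magic  (2B, 2-aligned)
48..50  version  (2B, 2-aligned)
50..52  -- padding (2B)
52..56  ack  (4B, 4-aligned)
56..64  port  (8B, 8-aligned)
64..88  proto  (24B, 8-aligned)
sizeof = 88, alignof = 8
96 − 88 = 8

8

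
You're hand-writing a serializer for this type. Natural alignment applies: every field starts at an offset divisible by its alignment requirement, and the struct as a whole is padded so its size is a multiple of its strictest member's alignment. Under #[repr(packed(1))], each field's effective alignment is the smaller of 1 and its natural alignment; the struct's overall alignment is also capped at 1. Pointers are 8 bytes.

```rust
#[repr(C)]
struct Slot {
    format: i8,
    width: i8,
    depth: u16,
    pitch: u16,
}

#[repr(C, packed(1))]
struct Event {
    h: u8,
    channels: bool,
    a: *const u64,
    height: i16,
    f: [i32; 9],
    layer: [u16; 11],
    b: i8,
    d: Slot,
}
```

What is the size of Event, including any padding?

Slot: format at 0 (size 1, align 1) → ends 1; width at 1 (size 1, align 1) → ends 2; depth at 2 (size 2, align 2) → ends 4; pitch at 4 (size 2, align 2) → ends 6; total 6 bytes, alignment 2
h at 0 (size 1, align 1) → ends 1
channels at 1 (size 1, align 1) → ends 2
a at 2 (size 8, align 1) → ends 10
height at 10 (size 2, align 1) → ends 12
f at 12 (size 36, align 1) → ends 48
layer at 48 (size 22, align 1) → ends 70
b at 70 (size 1, align 1) → ends 71
d at 71 (size 6, align 1) → ends 77
total 77 bytes, alignment 1

77 bytes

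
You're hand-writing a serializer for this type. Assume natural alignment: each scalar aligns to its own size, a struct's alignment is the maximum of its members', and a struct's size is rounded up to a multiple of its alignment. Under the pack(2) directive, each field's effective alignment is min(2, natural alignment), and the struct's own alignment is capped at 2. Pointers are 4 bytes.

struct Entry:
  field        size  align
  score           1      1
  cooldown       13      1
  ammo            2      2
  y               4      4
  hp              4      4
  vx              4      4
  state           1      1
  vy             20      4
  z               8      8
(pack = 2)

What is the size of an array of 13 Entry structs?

754

@0: score [1B, align 1] → 1
@1: cooldown [13B, align 1] → 14
@14: ammo [2B, align 2] → 16
@16: y [4B, align 2] → 20
@20: hp [4B, align 2] → 24
@24: vx [4B, align 2] → 28
@28: state [1B, align 1] → 29
+1 pad (align 2)
@30: vy [20B, align 2] → 50
@50: z [8B, align 2] → 58
size 58, align 2
array of 13: 13 × 58 = 754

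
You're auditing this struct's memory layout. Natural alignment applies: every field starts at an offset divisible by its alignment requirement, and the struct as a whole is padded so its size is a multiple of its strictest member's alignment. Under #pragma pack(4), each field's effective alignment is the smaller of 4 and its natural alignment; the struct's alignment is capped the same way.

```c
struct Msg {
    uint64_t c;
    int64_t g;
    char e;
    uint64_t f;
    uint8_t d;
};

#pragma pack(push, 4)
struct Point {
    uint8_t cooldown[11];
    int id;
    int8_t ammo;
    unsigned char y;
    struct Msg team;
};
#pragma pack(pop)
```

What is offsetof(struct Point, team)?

Msg: @0: c [8B, align 8] → 8; @8: g [8B, align 8] → 16; @16: e [1B, align 1] → 17; +7 pad (align 8); @24: f [8B, align 8] → 32; @32: d [1B, align 1] → 33; +7 tail pad (align 8); size 40, align 8
@0: cooldown [11B, align 1] → 11
+1 pad (align 4)
@12: id [4B, align 4] → 16
@16: ammo [1B, align 1] → 17
@17: y [1B, align 1] → 18
+2 pad (align 4)
@20: team [40B, align 4] → 60

20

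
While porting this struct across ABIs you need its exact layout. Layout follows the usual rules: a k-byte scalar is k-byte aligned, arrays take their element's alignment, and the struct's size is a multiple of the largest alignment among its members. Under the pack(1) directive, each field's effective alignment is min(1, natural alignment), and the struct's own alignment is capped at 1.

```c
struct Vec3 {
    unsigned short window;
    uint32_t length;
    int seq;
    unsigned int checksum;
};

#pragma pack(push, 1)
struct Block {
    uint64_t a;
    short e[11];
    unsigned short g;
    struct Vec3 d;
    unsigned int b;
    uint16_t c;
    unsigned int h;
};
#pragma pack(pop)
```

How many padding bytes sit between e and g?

Vec3: 0..2  window  (2B, 2-aligned); 2..4  -- padding (2B); 4..8  length  (4B, 4-aligned); 8..12  seq  (4B, 4-aligned); 12..16  checksum  (4B, 4-aligned); sizeof = 16, alignof = 4
0..8  a  (8B, 1-aligned)
8..30  e  (22B, 1-aligned)
30..32  g  (2B, 1-aligned)

0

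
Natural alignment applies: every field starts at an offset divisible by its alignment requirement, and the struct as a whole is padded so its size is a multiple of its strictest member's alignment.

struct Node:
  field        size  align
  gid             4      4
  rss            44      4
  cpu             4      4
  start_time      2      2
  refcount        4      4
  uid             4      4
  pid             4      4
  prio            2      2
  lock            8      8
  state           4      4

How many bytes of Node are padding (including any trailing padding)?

0..4  gid  (4B, 4-aligned)
4..48  rss  (44B, 4-aligned)
48..52  cpu  (4B, 4-aligned)
52..54  start_time  (2B, 2-aligned)
54..56  -- padding (2B)
56..60  refcount  (4B, 4-aligned)
60..64  uid  (4B, 4-aligned)
64..68  pid  (4B, 4-aligned)
68..70  prio  (2B, 2-aligned)
70..72  -- padding (2B)
72..80  lock  (8B, 8-aligned)
80..84  state  (4B, 4-aligned)
84..88  -- tail padding (4B)
sizeof = 88, alignof = 8
data bytes 80, size 88 → padding 8

8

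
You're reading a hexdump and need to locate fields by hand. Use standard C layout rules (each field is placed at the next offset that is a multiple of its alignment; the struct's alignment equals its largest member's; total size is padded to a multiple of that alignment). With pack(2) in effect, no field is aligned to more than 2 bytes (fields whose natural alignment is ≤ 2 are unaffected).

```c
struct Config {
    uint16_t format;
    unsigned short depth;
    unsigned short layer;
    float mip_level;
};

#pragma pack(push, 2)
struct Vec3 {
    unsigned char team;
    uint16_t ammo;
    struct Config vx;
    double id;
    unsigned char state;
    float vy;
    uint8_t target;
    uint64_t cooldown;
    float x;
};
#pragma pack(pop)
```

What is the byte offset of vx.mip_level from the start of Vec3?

Config: format at 0 (size 2, align 2) → ends 2; depth at 2 (size 2, align 2) → ends 4; layer at 4 (size 2, align 2) → ends 6; pad 2 to align 4 for mip_level; mip_level at 8 (size 4, align 4) → ends 12; total 12 bytes, alignment 4
team at 0 (size 1, align 1) → ends 1
pad 1 to align 2 for ammo
ammo at 2 (size 2, align 2) → ends 4
vx at 4 (size 12, align 2) → ends 16
within Config: mip_level at 8
4 + 8 = 12

12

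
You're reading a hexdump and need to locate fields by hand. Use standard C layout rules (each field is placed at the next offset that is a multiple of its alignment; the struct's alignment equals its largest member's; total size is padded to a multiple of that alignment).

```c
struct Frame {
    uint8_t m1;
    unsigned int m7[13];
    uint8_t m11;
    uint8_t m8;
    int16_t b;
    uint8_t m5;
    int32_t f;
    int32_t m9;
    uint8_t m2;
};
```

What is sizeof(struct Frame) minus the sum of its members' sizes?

@0: m1 [1B, align 1] → 1
+3 pad (align 4)
@4: m7 [52B, align 4] → 56
@56: m11 [1B, align 1] → 57
@57: m8 [1B, align 1] → 58
@58: b [2B, align 2] → 60
@60: m5 [1B, align 1] → 61
+3 pad (align 4)
@64: f [4B, align 4] → 68
@68: m9 [4B, align 4] → 72
@72: m2 [1B, align 1] → 73
+3 tail pad (align 4)
size 76, align 4
data bytes 67, size 76 → padding 9

9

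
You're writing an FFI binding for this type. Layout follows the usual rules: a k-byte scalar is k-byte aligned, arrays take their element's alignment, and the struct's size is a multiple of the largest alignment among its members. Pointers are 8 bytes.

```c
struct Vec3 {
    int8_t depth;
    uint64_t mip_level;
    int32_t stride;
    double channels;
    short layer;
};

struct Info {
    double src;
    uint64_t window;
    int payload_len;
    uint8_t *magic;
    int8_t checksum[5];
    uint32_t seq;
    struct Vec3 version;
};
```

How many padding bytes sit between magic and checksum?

0

Vec3: @0: depth [1B, align 1] → 1; +7 pad (align 8); @8: mip_level [8B, align 8] → 16; @16: stride [4B, align 4] → 20; +4 pad (align 8); @24: channels [8B, align 8] → 32; @32: layer [2B, align 2] → 34; +6 tail pad (align 8); size 40, align 8
@0: src [8B, align 8] → 8
@8: window [8B, align 8] → 16
@16: payload_len [4B, align 4] → 20
+4 pad (align 8)
@24: magic [8B, align 8] → 32
@32: checksum [5B, align 1] → 37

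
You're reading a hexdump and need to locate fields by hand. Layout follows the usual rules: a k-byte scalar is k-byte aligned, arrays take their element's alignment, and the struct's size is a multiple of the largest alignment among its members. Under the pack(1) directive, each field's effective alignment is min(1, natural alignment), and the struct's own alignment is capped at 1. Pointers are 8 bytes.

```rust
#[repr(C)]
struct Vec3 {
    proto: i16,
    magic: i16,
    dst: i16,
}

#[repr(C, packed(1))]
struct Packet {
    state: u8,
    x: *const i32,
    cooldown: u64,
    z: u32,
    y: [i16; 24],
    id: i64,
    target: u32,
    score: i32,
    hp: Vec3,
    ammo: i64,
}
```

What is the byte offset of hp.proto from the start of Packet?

85

Vec3: @0: proto [2B, align 2] → 2; @2: magic [2B, align 2] → 4; @4: dst [2B, align 2] → 6; size 6, align 2
@0: state [1B, align 1] → 1
@1: x [8B, align 1] → 9
@9: cooldown [8B, align 1] → 17
@17: z [4B, align 1] → 21
@21: y [48B, align 1] → 69
@69: id [8B, align 1] → 77
@77: target [4B, align 1] → 81
@81: score [4B, align 1] → 85
@85: hp [6B, align 1] → 91
within Vec3: proto at 0
85 + 0 = 85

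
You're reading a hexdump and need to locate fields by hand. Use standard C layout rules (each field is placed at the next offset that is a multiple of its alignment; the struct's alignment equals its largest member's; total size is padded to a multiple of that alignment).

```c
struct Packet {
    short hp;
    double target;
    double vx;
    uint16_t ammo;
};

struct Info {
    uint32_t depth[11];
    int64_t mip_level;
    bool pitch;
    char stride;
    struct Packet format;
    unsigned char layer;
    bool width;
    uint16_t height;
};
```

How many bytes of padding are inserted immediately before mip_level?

Packet: 0..2  hp  (2B, 2-aligned); 2..8  -- padding (6B); 8..16  target  (8B, 8-aligned); 16..24  vx  (8B, 8-aligned); 24..26  ammo  (2B, 2-aligned); 26..32  -- tail padding (6B); sizeof = 32, alignof = 8
0..44  depth  (44B, 4-aligned)
44..48  -- padding (4B)
48..56  mip_level  (8B, 8-aligned)

4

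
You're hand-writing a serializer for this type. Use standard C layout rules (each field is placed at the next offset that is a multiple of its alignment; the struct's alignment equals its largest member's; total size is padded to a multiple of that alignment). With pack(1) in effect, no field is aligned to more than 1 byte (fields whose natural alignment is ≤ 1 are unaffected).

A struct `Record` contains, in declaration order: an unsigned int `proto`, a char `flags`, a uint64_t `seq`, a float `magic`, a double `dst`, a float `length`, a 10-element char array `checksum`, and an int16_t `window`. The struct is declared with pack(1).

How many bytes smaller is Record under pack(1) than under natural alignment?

natural layout:
  0..4  proto  (4B, 4-aligned)
  4..5  flags  (1B, 1-aligned)
  5..8  -- padding (3B)
  8..16  seq  (8B, 8-aligned)
  16..20  magic  (4B, 4-aligned)
  20..24  -- padding (4B)
  24..32  dst  (8B, 8-aligned)
  32..36  length  (4B, 4-aligned)
  36..46  checksum  (10B, 1-aligned)
  46..48  window  (2B, 2-aligned)
  sizeof = 48, alignof = 8
packed(1) layout:
  0..4  proto  (4B, 1-aligned)
  4..5  flags  (1B, 1-aligned)
  5..13  seq  (8B, 1-aligned)
  13..17  magic  (4B, 1-aligned)
  17..25  dst  (8B, 1-aligned)
  25..29  length  (4B, 1-aligned)
  29..39  checksum  (10B, 1-aligned)
  39..41  window  (2B, 1-aligned)
  sizeof = 41, alignof = 1
48 − 41 = 7

7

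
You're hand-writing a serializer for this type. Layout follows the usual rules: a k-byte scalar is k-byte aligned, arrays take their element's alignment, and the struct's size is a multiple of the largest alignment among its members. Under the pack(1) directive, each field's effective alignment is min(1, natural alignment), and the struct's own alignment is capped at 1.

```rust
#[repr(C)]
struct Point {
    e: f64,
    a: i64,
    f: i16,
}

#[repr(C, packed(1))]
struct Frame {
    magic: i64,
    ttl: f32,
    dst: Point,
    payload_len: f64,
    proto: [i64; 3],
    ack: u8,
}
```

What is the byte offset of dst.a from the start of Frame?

20

Point: 0..8  e  (8B, 8-aligned); 8..16  a  (8B, 8-aligned); 16..18  f  (2B, 2-aligned); 18..24  -- tail padding (6B); sizeof = 24, alignof = 8
0..8  magic  (8B, 1-aligned)
8..12  ttl  (4B, 1-aligned)
12..36  dst  (24B, 1-aligned)
within Point: a at 8
12 + 8 = 20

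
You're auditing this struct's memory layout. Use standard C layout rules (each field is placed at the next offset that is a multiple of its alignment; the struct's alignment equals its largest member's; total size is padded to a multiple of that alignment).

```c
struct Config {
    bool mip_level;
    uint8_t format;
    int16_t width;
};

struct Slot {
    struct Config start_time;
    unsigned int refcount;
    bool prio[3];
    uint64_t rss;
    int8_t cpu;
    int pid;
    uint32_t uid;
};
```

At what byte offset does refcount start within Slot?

4

Config: @0: mip_level [1B, align 1] → 1; @1: format [1B, align 1] → 2; @2: width [2B, align 2] → 4; size 4, align 2
@0: start_time [4B, align 2] → 4
@4: refcount [4B, align 4] → 8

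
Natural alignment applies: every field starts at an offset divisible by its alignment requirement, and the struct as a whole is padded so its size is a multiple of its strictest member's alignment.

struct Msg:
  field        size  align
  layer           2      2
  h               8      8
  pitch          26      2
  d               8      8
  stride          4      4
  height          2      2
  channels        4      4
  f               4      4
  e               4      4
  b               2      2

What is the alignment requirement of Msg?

8

member alignments: layer=2, h=8, pitch=2, d=8, stride=4, height=2, channels=4, f=4, e=4, b=2
max = 8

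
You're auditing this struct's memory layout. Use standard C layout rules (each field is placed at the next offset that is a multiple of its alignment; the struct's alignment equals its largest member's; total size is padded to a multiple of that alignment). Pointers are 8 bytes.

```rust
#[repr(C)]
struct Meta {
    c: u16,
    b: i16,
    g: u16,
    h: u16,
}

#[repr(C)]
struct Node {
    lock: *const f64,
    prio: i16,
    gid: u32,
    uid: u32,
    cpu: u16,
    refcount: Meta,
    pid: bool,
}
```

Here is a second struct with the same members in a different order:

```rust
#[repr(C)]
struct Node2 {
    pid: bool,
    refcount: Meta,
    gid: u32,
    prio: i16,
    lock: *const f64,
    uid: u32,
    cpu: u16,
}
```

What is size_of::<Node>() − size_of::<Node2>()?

Meta: @0: c [2B, align 2] → 2; @2: b [2B, align 2] → 4; @4: g [2B, align 2] → 6; @6: h [2B, align 2] → 8; size 8, align 2
@0: lock [8B, align 8] → 8
@8: prio [2B, align 2] → 10
+2 pad (align 4)
@12: gid [4B, align 4] → 16
@16: uid [4B, align 4] → 20
@20: cpu [2B, align 2] → 22
@22: refcount [8B, align 2] → 30
@30: pid [1B, align 1] → 31
+1 tail pad (align 8)
size 32, align 8
— Node2 —
@0: pid [1B, align 1] → 1
+1 pad (align 2)
@2: refcount [8B, align 2] → 10
+2 pad (align 4)
@12: gid [4B, align 4] → 16
@16: prio [2B, align 2] → 18
+6 pad (align 8)
@24: lock [8B, align 8] → 32
@32: uid [4B, align 4] → 36
@36: cpu [2B, align 2] → 38
+2 tail pad (align 8)
size 40, align 8
32 − 40 = -8

-8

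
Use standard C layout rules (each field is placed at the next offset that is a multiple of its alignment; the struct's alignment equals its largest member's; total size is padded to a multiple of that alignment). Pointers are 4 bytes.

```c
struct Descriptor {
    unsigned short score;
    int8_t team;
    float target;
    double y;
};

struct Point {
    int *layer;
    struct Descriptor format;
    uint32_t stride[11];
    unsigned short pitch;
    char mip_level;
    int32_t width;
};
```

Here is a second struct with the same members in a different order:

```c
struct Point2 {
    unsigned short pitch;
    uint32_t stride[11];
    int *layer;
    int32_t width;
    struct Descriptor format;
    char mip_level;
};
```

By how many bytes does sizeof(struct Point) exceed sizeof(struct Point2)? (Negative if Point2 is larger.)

Descriptor: score at 0 (size 2, align 2) → ends 2; team at 2 (size 1, align 1) → ends 3; pad 1 to align 4 for target; target at 4 (size 4, align 4) → ends 8; y at 8 (size 8, align 8) → ends 16; total 16 bytes, alignment 8
layer at 0 (size 4, align 4) → ends 4
pad 4 to align 8 for format
format at 8 (size 16, align 8) → ends 24
stride at 24 (size 44, align 4) → ends 68
pitch at 68 (size 2, align 2) → ends 70
mip_level at 70 (size 1, align 1) → ends 71
pad 1 to align 4 for width
width at 72 (size 4, align 4) → ends 76
tail pad 4 to reach multiple of 8
total 80 bytes, alignment 8
— Point2 —
pitch at 0 (size 2, align 2) → ends 2
pad 2 to align 4 for stride
stride at 4 (size 44, align 4) → ends 48
layer at 48 (size 4, align 4) → ends 52
width at 52 (size 4, align 4) → ends 56
format at 56 (size 16, align 8) → ends 72
mip_level at 72 (size 1, align 1) → ends 73
tail pad 7 to reach multiple of 8
total 80 bytes, alignment 8
80 − 80 = 0

0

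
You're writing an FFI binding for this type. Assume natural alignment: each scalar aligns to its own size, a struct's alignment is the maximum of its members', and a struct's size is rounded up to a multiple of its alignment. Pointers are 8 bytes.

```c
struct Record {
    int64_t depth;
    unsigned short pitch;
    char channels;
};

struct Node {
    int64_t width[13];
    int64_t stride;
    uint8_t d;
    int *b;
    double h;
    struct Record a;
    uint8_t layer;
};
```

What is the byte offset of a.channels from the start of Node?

146

Record: depth at 0 (size 8, align 8) → ends 8; pitch at 8 (size 2, align 2) → ends 10; channels at 10 (size 1, align 1) → ends 11; tail pad 5 to reach multiple of 8; total 16 bytes, alignment 8
width at 0 (size 104, align 8) → ends 104
stride at 104 (size 8, align 8) → ends 112
d at 112 (size 1, align 1) → ends 113
pad 7 to align 8 for b
b at 120 (size 8, align 8) → ends 128
h at 128 (size 8, align 8) → ends 136
a at 136 (size 16, align 8) → ends 152
within Record: channels at 10
136 + 10 = 146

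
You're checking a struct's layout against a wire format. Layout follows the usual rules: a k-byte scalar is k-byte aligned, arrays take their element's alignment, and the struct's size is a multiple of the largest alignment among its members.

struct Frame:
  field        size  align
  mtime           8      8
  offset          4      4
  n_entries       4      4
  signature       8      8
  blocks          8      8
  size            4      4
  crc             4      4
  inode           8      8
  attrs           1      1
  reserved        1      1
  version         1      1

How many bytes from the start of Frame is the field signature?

16

0..8  mtime  (8B, 8-aligned)
8..12  offset  (4B, 4-aligned)
12..16  n_entries  (4B, 4-aligned)
16..24  signature  (8B, 8-aligned)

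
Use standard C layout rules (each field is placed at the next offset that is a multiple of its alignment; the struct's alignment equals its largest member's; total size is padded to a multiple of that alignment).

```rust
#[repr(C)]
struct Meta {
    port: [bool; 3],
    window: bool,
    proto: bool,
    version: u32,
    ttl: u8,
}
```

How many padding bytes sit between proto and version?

port at 0 (size 3, align 1) → ends 3
window at 3 (size 1, align 1) → ends 4
proto at 4 (size 1, align 1) → ends 5
pad 3 to align 4 for version
version at 8 (size 4, align 4) → ends 12

3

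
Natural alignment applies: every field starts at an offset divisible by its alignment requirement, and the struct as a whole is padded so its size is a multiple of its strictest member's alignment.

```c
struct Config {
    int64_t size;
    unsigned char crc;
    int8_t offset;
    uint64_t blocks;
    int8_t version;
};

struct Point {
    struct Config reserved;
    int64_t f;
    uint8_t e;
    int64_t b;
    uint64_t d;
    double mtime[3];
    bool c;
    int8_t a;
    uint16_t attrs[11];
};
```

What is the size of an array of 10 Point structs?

1120

Config: 0..8  size  (8B, 8-aligned); 8..9  crc  (1B, 1-aligned); 9..10  offset  (1B, 1-aligned); 10..16  -- padding (6B); 16..24  blocks  (8B, 8-aligned); 24..25  version  (1B, 1-aligned); 25..32  -- tail padding (7B); sizeof = 32, alignof = 8
0..32  reserved  (32B, 8-aligned)
32..40  f  (8B, 8-aligned)
40..41  e  (1B, 1-aligned)
41..48  -- padding (7B)
48..56  b  (8B, 8-aligned)
56..64  d  (8B, 8-aligned)
64..88  mtime  (24B, 8-aligned)
88..89  c  (1B, 1-aligned)
89..90  a  (1B, 1-aligned)
90..112  attrs  (22B, 2-aligned)
sizeof = 112, alignof = 8
array of 10: 10 × 112 = 1120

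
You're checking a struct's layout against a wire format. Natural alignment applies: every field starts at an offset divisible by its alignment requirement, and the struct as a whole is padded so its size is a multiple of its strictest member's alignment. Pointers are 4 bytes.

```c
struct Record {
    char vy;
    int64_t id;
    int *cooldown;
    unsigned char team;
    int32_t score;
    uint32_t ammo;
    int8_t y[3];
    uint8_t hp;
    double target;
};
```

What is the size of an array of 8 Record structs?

384

@0: vy [1B, align 1] → 1
+7 pad (align 8)
@8: id [8B, align 8] → 16
@16: cooldown [4B, align 4] → 20
@20: team [1B, align 1] → 21
+3 pad (align 4)
@24: score [4B, align 4] → 28
@28: ammo [4B, align 4] → 32
@32: y [3B, align 1] → 35
@35: hp [1B, align 1] → 36
+4 pad (align 8)
@40: target [8B, align 8] → 48
size 48, align 8
array of 8: 8 × 48 = 384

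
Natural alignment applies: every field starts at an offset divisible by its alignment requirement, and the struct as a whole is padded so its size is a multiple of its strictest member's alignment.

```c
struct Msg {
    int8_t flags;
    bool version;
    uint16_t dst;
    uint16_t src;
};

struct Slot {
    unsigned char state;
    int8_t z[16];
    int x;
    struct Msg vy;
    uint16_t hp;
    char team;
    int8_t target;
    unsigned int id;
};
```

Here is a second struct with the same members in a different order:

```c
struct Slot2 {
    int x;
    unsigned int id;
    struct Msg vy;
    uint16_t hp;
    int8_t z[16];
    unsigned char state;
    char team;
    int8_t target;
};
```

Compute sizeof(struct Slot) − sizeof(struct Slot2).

4

Msg: flags at 0 (size 1, align 1) → ends 1; version at 1 (size 1, align 1) → ends 2; dst at 2 (size 2, align 2) → ends 4; src at 4 (size 2, align 2) → ends 6; total 6 bytes, alignment 2
state at 0 (size 1, align 1) → ends 1
z at 1 (size 16, align 1) → ends 17
pad 3 to align 4 for x
x at 20 (size 4, align 4) → ends 24
vy at 24 (size 6, align 2) → ends 30
hp at 30 (size 2, align 2) → ends 32
team at 32 (size 1, align 1) → ends 33
target at 33 (size 1, align 1) → ends 34
pad 2 to align 4 for id
id at 36 (size 4, align 4) → ends 40
total 40 bytes, alignment 4
— Slot2 —
x at 0 (size 4, align 4) → ends 4
id at 4 (size 4, align 4) → ends 8
vy at 8 (size 6, align 2) → ends 14
hp at 14 (size 2, align 2) → ends 16
z at 16 (size 16, align 1) → ends 32
state at 32 (size 1, align 1) → ends 33
team at 33 (size 1, align 1) → ends 34
target at 34 (size 1, align 1) → ends 35
tail pad 1 to reach multiple of 4
total 36 bytes, alignment 4
40 − 36 = 4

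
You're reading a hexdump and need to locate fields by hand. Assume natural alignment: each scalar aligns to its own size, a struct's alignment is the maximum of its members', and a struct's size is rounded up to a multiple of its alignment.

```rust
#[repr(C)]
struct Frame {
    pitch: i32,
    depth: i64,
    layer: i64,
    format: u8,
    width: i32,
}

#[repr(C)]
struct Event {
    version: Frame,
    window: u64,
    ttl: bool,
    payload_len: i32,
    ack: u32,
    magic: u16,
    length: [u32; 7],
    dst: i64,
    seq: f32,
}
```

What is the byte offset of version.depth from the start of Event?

Frame: 0..4  pitch  (4B, 4-aligned); 4..8  -- padding (4B); 8..16  depth  (8B, 8-aligned); 16..24  layer  (8B, 8-aligned); 24..25  format  (1B, 1-aligned); 25..28  -- padding (3B); 28..32  width  (4B, 4-aligned); sizeof = 32, alignof = 8
0..32  version  (32B, 8-aligned)
within Frame: depth at 8
0 + 8 = 8

8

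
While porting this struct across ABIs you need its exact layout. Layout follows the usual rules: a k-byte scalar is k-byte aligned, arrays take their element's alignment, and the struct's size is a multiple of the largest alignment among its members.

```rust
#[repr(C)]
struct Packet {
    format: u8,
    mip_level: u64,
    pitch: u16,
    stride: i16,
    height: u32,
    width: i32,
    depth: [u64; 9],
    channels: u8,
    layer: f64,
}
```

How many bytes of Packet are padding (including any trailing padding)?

18

0..1  format  (1B, 1-aligned)
1..8  -- padding (7B)
8..16  mip_level  (8B, 8-aligned)
16..18  pitch  (2B, 2-aligned)
18..20  stride  (2B, 2-aligned)
20..24  height  (4B, 4-aligned)
24..28  width  (4B, 4-aligned)
28..32  -- padding (4B)
32..104  depth  (72B, 8-aligned)
104..105  channels  (1B, 1-aligned)
105..112  -- padding (7B)
112..120  layer  (8B, 8-aligned)
sizeof = 120, alignof = 8
data bytes 102, size 120 → padding 18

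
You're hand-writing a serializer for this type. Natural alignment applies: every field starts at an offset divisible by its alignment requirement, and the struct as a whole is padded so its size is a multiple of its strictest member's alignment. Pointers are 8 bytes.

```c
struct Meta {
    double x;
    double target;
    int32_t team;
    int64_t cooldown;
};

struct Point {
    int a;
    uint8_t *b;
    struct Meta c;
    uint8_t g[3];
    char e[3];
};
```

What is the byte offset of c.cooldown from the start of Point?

Meta: 0..8  x  (8B, 8-aligned); 8..16  target  (8B, 8-aligned); 16..20  team  (4B, 4-aligned); 20..24  -- padding (4B); 24..32  cooldown  (8B, 8-aligned); sizeof = 32, alignof = 8
0..4  a  (4B, 4-aligned)
4..8  -- padding (4B)
8..16  b  (8B, 8-aligned)
16..48  c  (32B, 8-aligned)
within Meta: cooldown at 24
16 + 24 = 40

40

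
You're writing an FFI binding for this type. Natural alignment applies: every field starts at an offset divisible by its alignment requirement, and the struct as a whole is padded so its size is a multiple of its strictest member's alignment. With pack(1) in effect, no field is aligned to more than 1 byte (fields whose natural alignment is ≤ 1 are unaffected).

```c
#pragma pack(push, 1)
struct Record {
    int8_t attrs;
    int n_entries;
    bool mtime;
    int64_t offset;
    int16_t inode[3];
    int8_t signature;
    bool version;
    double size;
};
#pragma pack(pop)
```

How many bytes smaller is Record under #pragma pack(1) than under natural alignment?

10

natural layout:
  @0: attrs [1B, align 1] → 1
  +3 pad (align 4)
  @4: n_entries [4B, align 4] → 8
  @8: mtime [1B, align 1] → 9
  +7 pad (align 8)
  @16: offset [8B, align 8] → 24
  @24: inode [6B, align 2] → 30
  @30: signature [1B, align 1] → 31
  @31: version [1B, align 1] → 32
  @32: size [8B, align 8] → 40
  size 40, align 8
packed(1) layout:
  @0: attrs [1B, align 1] → 1
  @1: n_entries [4B, align 1] → 5
  @5: mtime [1B, align 1] → 6
  @6: offset [8B, align 1] → 14
  @14: inode [6B, align 1] → 20
  @20: signature [1B, align 1] → 21
  @21: version [1B, align 1] → 22
  @22: size [8B, align 1] → 30
  size 30, align 1
40 − 30 = 10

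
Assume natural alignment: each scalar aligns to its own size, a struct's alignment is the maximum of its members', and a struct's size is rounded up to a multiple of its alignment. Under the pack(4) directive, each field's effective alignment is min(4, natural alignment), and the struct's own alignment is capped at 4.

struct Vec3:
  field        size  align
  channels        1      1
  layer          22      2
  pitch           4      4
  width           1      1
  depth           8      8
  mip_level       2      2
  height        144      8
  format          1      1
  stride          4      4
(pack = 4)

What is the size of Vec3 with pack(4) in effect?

196

channels at 0 (size 1, align 1) → ends 1
pad 1 to align 2 for layer
layer at 2 (size 22, align 2) → ends 24
pitch at 24 (size 4, align 4) → ends 28
width at 28 (size 1, align 1) → ends 29
pad 3 to align 4 for depth
depth at 32 (size 8, align 4) → ends 40
mip_level at 40 (size 2, align 2) → ends 42
pad 2 to align 4 for height
height at 44 (size 144, align 4) → ends 188
format at 188 (size 1, align 1) → ends 189
pad 3 to align 4 for stride
stride at 192 (size 4, align 4) → ends 196
total 196 bytes, alignment 4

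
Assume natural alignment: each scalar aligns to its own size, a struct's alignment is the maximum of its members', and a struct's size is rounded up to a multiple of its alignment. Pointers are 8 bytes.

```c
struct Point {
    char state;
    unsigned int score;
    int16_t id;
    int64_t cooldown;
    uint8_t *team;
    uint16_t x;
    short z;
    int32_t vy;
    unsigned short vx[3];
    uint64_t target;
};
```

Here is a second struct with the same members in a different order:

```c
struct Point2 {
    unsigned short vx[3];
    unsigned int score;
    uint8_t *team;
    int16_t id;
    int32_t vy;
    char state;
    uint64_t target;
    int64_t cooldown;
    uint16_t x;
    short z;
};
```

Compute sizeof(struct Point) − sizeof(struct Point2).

0..1  state  (1B, 1-aligned)
1..4  -- padding (3B)
4..8  score  (4B, 4-aligned)
8..10  id  (2B, 2-aligned)
10..16  -- padding (6B)
16..24  cooldown  (8B, 8-aligned)
24..32  team  (8B, 8-aligned)
32..34  x  (2B, 2-aligned)
34..36  z  (2B, 2-aligned)
36..40  vy  (4B, 4-aligned)
40..46  vx  (6B, 2-aligned)
46..48  -- padding (2B)
48..56  target  (8B, 8-aligned)
sizeof = 56, alignof = 8
— Point2 —
0..6  vx  (6B, 2-aligned)
6..8  -- padding (2B)
8..12  score  (4B, 4-aligned)
12..16  -- padding (4B)
16..24  team  (8B, 8-aligned)
24..26  id  (2B, 2-aligned)
26..28  -- padding (2B)
28..32  vy  (4B, 4-aligned)
32..33  state  (1B, 1-aligned)
33..40  -- padding (7B)
40..48  target  (8B, 8-aligned)
48..56  cooldown  (8B, 8-aligned)
56..58  x  (2B, 2-aligned)
58..60  z  (2B, 2-aligned)
60..64  -- tail padding (4B)
sizeof = 64, alignof = 8
56 − 64 = -8

-8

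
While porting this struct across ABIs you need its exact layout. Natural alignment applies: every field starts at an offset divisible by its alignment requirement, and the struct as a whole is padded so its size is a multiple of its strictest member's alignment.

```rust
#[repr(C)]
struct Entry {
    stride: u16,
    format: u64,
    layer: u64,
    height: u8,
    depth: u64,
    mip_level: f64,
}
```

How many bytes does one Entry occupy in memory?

48

stride at 0 (size 2, align 2) → ends 2
pad 6 to align 8 for format
format at 8 (size 8, align 8) → ends 16
layer at 16 (size 8, align 8) → ends 24
height at 24 (size 1, align 1) → ends 25
pad 7 to align 8 for depth
depth at 32 (size 8, align 8) → ends 40
mip_level at 40 (size 8, align 8) → ends 48
total 48 bytes, alignment 8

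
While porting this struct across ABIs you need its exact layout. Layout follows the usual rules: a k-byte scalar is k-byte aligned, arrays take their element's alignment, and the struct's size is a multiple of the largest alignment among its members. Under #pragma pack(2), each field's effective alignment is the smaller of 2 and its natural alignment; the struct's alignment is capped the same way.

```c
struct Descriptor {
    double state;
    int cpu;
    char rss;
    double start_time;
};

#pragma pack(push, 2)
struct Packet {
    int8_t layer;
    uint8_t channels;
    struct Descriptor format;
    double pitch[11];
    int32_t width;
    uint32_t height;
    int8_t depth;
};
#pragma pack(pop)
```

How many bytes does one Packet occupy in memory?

124 bytes

Descriptor: state at 0 (size 8, align 8) → ends 8; cpu at 8 (size 4, align 4) → ends 12; rss at 12 (size 1, align 1) → ends 13; pad 3 to align 8 for start_time; start_time at 16 (size 8, align 8) → ends 24; total 24 bytes, alignment 8
layer at 0 (size 1, align 1) → ends 1
channels at 1 (size 1, align 1) → ends 2
format at 2 (size 24, align 2) → ends 26
pitch at 26 (size 88, align 2) → ends 114
width at 114 (size 4, align 2) → ends 118
height at 118 (size 4, align 2) → ends 122
depth at 122 (size 1, align 1) → ends 123
tail pad 1 to reach multiple of 2
total 124 bytes, alignment 2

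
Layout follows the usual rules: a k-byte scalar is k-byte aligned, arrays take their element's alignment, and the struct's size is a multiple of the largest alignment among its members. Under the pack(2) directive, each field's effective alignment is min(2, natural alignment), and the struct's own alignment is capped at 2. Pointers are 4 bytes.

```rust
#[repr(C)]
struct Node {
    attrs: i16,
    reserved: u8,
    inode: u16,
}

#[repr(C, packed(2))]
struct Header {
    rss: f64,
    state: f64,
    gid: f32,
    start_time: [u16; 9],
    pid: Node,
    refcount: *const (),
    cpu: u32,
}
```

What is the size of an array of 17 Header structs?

Node: @0: attrs [2B, align 2] → 2; @2: reserved [1B, align 1] → 3; +1 pad (align 2); @4: inode [2B, align 2] → 6; size 6, align 2
@0: rss [8B, align 2] → 8
@8: state [8B, align 2] → 16
@16: gid [4B, align 2] → 20
@20: start_time [18B, align 2] → 38
@38: pid [6B, align 2] → 44
@44: refcount [4B, align 2] → 48
@48: cpu [4B, align 2] → 52
size 52, align 2
array of 17: 17 × 52 = 884

884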